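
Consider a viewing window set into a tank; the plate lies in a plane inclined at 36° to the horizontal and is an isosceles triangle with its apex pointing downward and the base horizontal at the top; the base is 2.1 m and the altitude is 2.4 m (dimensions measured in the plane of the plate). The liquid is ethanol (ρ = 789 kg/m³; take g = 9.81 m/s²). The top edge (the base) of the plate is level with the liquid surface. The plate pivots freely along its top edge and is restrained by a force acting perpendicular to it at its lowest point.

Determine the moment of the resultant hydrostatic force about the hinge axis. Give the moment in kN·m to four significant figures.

M ≈ 11.01 kN·m

γ = ρg = 789 × 9.81 / 1000 = 7.74009 kN/m³.
Let θ = 36° be the plate's angle to the horizontal; measure y along the incline from where the plane meets the free surface. Vertical depth h = y·sinθ with sinθ = 0.587785.
With the apex down, the centroid sits h/3 = 2.4/3 = 0.8 m below the base (the top edge), so y_c = 0.8 m and h_c = 0.8 × 0.587785 = 0.470228 m.
A = ½ × 2.1 × 2.4 = 2.52 m².
Resultant F = γ·h_c·A = 7.74009 × 0.470228 × 2.52 = 9.17181 kN.
I_c = b·h³/36 = 2.1 × 2.4³/36 = 0.8064 m⁴.
Centre of pressure: y_p = y_c + I_c/(y_c·A) = 0.8 + 0.8064/(0.8 × 2.52) = 0.8 + 0.4 = 1.2 m along the plane.
The resultant acts 0.8 + 0.4 = 1.2 m (along the plate) below the hinge at the top edge, so the moment about the hinge is M = F × 1.2 = 9.17181 × 1.2 = 11.0062 kN·m.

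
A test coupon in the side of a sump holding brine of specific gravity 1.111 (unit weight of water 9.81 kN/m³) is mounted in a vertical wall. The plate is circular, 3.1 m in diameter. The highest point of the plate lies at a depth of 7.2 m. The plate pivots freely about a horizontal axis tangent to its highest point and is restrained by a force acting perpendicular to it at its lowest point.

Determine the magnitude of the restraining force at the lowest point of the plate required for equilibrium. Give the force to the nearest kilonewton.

P ≈ 376 kN

γ = 1.111 × 9.81 = 10.89891 kN/m³.
The centroid is at the centre, 1.55 m below the top of the plate, so the centroid depth is h_c = 7.2 + 1.55 = 8.75 m.
A = π(1.55)² = 7.54768 m².
Resultant F = γ·h_c·A = 10.89891 × 8.75 × 7.54768 = 719.788 kN.
I_c = πr⁴/4 = π × 1.55⁴/4 = 4.53332 m⁴.
Centre of pressure: y_p = y_c + I_c/(y_c·A) = 8.75 + 4.53332/(8.75 × 7.54768) = 8.75 + 0.0686428 = 8.81864 m along the plane.
The resultant acts 1.55 + 0.0686428 = 1.61864 m (along the plate) below the hinge at the top edge, so the moment about the hinge is M = F × 1.61864 = 719.788 × 1.61864 = 1165.08 kN·m.
A normal force at the bottom, 3.1 m from the hinge, must supply this moment: P = 1165.08/3.1 = 375.832 kN.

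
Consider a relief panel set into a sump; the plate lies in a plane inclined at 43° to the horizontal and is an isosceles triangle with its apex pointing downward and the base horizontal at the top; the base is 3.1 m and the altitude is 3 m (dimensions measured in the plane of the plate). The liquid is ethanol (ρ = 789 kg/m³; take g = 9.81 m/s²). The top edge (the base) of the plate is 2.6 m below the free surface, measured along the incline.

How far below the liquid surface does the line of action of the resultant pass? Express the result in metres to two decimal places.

γ = ρg = 789 × 9.81 / 1000 = 7.74009 kN/m³.
Let θ = 43° be the plate's angle to the horizontal; measure y along the incline from where the plane meets the free surface. Vertical depth h = y·sinθ with sinθ = 0.681998.
With the apex down, the centroid sits h/3 = 3/3 = 1 m below the base (the top edge), so y_c = 2.6 + 1 = 3.6 m and h_c = 3.6 × 0.681998 = 2.45519 m.
A = ½ × 3.1 × 3 = 4.65 m².
Resultant F = γ·h_c·A = 7.74009 × 2.45519 × 4.65 = 88.3658 kN.
I_c = b·h³/36 = 3.1 × 3³/36 = 2.325 m⁴.
Centre of pressure: y_p = y_c + I_c/(y_c·A) = 3.6 + 2.325/(3.6 × 4.65) = 3.6 + 0.138889 = 3.73889 m along the plane.
Vertically, h_p = y_p·sinθ = 3.73889 × 0.681998 = 2.54992 m.

h_p = 2.55 m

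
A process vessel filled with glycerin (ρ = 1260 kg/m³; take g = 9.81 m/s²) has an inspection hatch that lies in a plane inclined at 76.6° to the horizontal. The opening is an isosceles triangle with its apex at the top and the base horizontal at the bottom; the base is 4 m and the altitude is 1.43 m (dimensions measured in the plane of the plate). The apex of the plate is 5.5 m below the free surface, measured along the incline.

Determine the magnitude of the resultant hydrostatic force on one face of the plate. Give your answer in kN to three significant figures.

γ = ρg = 1260 × 9.81 / 1000 = 12.3606 kN/m³.
Let θ = 76.6° be the plate's angle to the horizontal; measure y along the incline from where the plane meets the free surface. Vertical depth h = y·sinθ with sinθ = 0.972776.
With the apex up, the centroid sits 2h/3 = 2 × 1.43/3 = 0.953333 m below the apex, so y_c = 5.5 + 0.953333 = 6.45333 m and h_c = 6.45333 × 0.972776 = 6.27764 m.
A = ½ × 4 × 1.43 = 2.86 m².
Resultant F = γ·h_c·A = 12.3606 × 6.27764 × 2.86 = 221.923 kN.

F ≈ 222 kN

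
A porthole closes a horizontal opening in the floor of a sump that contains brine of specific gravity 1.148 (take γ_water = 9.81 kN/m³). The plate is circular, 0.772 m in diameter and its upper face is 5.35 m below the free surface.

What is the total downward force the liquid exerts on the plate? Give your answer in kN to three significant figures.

F ≈ 28.2 kN

γ = 1.148 × 9.81 = 11.26188 kN/m³.
The plate is horizontal, so pressure is uniform at p = γ·h = 11.26188 × 5.35 = 60.2511 kN/m².
A = π(0.386)² = 0.468085 m².
F = p·A = 60.2511 × 0.468085 = 28.2026 kN.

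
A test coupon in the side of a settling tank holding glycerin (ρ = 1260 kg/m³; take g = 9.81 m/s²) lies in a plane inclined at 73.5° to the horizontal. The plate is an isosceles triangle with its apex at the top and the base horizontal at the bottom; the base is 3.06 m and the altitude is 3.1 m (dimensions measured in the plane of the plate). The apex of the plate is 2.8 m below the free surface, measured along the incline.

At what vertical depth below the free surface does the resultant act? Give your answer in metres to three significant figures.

h_p = 4.77 m

γ = ρg = 1260 × 9.81 / 1000 = 12.3606 kN/m³.
Let θ = 73.5° be the plate's angle to the horizontal; measure y along the incline from where the plane meets the free surface. Vertical depth h = y·sinθ with sinθ = 0.958820.
With the apex up, the centroid sits 2h/3 = 2 × 3.1/3 = 2.06667 m below the apex, so y_c = 2.8 + 2.06667 = 4.86667 m and h_c = 4.86667 × 0.958820 = 4.66626 m.
A = ½ × 3.06 × 3.1 = 4.743 m².
Resultant F = γ·h_c·A = 12.3606 × 4.66626 × 4.743 = 273.566 kN.
I_c = b·h³/36 = 3.06 × 3.1³/36 = 2.53224 m⁴.
Centre of pressure: y_p = y_c + I_c/(y_c·A) = 4.86667 + 2.53224/(4.86667 × 4.743) = 4.86667 + 0.109703 = 4.97637 m along the plane.
Vertically, h_p = y_p·sinθ = 4.97637 × 0.958820 = 4.77144 m.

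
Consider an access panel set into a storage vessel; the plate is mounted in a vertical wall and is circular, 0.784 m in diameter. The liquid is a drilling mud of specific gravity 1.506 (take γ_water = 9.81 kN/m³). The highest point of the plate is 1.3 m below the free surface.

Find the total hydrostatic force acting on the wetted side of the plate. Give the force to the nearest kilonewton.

F ≈ 12 kN

γ = 1.506 × 9.81 = 14.77386 kN/m³.
The centroid is at the centre, 0.392 m below the top of the plate, so the centroid depth is h_c = 1.3 + 0.392 = 1.692 m.
A = π(0.392)² = 0.48275 m².
Resultant F = γ·h_c·A = 14.77386 × 1.692 × 0.48275 = 12.0675 kN.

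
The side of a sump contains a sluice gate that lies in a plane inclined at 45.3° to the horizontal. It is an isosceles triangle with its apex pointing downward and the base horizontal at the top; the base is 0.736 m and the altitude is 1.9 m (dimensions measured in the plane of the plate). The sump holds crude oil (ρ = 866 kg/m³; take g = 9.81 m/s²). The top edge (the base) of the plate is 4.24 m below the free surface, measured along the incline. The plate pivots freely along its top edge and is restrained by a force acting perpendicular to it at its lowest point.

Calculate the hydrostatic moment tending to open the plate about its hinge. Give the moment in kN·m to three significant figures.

M ≈ 13.9 kN·m

γ = ρg = 866 × 9.81 / 1000 = 8.49546 kN/m³.
Let θ = 45.3° be the plate's angle to the horizontal; measure y along the incline from where the plane meets the free surface. Vertical depth h = y·sinθ with sinθ = 0.710799.
With the apex down, the centroid sits h/3 = 1.9/3 = 0.633333 m below the base (the top edge), so y_c = 4.24 + 0.633333 = 4.87333 m and h_c = 4.87333 × 0.710799 = 3.46396 m.
A = ½ × 0.736 × 1.9 = 0.6992 m².
Resultant F = γ·h_c·A = 8.49546 × 3.46396 × 0.6992 = 20.576 kN.
I_c = b·h³/36 = 0.736 × 1.9³/36 = 0.140228 m⁴.
Centre of pressure: y_p = y_c + I_c/(y_c·A) = 4.87333 + 0.140228/(4.87333 × 0.6992) = 4.87333 + 0.0411536 = 4.91448 m along the plane.
The resultant acts 0.633333 + 0.0411536 = 0.674487 m (along the plate) below the hinge at the top edge, so the moment about the hinge is M = F × 0.674487 = 20.576 × 0.674487 = 13.8782 kN·m.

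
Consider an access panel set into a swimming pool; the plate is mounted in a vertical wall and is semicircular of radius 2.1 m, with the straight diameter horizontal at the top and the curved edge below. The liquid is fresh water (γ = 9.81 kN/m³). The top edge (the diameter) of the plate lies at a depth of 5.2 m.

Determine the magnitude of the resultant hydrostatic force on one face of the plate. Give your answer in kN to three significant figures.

F ≈ 414 kN

γ = 9.81 kN/m³.
The centroid of a semicircle lies 4r/(3π) = 0.891268 m from the diameter, here below the top edge, so the centroid depth is h_c = 5.2 + 0.891268 = 6.09127 m.
A = πr²/2 = π × 2.1²/2 = 6.92721 m².
Resultant F = γ·h_c·A = 9.81 × 6.09127 × 6.92721 = 413.938 kN.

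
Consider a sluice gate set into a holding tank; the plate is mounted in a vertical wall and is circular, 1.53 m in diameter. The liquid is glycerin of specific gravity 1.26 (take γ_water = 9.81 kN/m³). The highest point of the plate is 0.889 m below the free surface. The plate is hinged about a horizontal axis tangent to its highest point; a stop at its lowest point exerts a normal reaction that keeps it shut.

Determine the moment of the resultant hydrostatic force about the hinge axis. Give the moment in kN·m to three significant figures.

γ = 1.26 × 9.81 = 12.3606 kN/m³.
The centroid is at the centre, 0.765 m below the top of the plate, so the centroid depth is h_c = 0.889 + 0.765 = 1.654 m.
A = π(0.765)² = 1.83854 m².
Resultant F = γ·h_c·A = 12.3606 × 1.654 × 1.83854 = 37.5879 kN.
I_c = πr⁴/4 = π × 0.765⁴/4 = 0.26899 m⁴.
Centre of pressure: y_p = y_c + I_c/(y_c·A) = 1.654 + 0.26899/(1.654 × 1.83854) = 1.654 + 0.0884561 = 1.74246 m along the plane.
The resultant acts 0.765 + 0.0884561 = 0.853456 m (along the plate) below the hinge at the top edge, so the moment about the hinge is M = F × 0.853456 = 37.5879 × 0.853456 = 32.0796 kN·m.

M ≈ 32.1 kN·m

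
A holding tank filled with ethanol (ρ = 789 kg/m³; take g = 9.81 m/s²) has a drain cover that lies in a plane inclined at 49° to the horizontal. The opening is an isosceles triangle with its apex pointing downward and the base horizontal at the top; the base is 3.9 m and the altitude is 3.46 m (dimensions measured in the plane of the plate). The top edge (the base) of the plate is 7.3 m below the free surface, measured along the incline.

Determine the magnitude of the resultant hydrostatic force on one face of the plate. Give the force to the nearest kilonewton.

γ = ρg = 789 × 9.81 / 1000 = 7.74009 kN/m³.
Let θ = 49° be the plate's angle to the horizontal; measure y along the incline from where the plane meets the free surface. Vertical depth h = y·sinθ with sinθ = 0.754710.
With the apex down, the centroid sits h/3 = 3.46/3 = 1.15333 m below the base (the top edge), so y_c = 7.3 + 1.15333 = 8.45333 m and h_c = 8.45333 × 0.754710 = 6.37981 m.
A = ½ × 3.9 × 3.46 = 6.747 m².
Resultant F = γ·h_c·A = 7.74009 × 6.37981 × 6.747 = 333.169 kN.

F ≈ 333 kN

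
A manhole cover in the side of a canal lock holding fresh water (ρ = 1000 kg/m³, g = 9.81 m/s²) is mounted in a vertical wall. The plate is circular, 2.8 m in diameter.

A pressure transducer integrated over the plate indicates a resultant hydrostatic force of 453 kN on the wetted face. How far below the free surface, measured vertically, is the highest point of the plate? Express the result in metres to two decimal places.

γ = ρg = 1000 × 9.81 = 9810 N/m³ = 9.81 kN/m³.
A = π(1.4)² = 6.15752 m².
From F = γ·h_c·A, the centroid depth is h_c = 453/(9.81 × 6.15752) = 7.49935 m.
The centroid is at the centre, 1.4 m below the top of the plate, so the highest point sits at h_top = 7.49935 − 1.4 = 6.09935 m below the surface.

d_top ≈ 6.10 m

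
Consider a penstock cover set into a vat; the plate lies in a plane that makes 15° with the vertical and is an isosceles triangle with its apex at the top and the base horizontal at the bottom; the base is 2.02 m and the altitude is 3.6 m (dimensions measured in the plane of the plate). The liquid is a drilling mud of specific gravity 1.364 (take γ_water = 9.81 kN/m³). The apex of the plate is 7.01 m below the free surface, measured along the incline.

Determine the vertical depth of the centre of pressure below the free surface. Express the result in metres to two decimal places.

h_p = 9.16 m

γ = 1.364 × 9.81 = 13.38084 kN/m³.
The plate makes 15° with the vertical, i.e. θ = 90° − 15° = 75° to the horizontal. Measuring y along the incline from the free-surface line, vertical depth h = y·sinθ with sinθ = 0.965926.
With the apex up, the centroid sits 2h/3 = 2 × 3.6/3 = 2.4 m below the apex, so y_c = 7.01 + 2.4 = 9.41 m and h_c = 9.41 × 0.965926 = 9.08936 m.
A = ½ × 2.02 × 3.6 = 3.636 m².
Resultant F = γ·h_c·A = 13.38084 × 9.08936 × 3.636 = 442.222 kN.
I_c = b·h³/36 = 2.02 × 3.6³/36 = 2.61792 m⁴.
Centre of pressure: y_p = y_c + I_c/(y_c·A) = 9.41 + 2.61792/(9.41 × 3.636) = 9.41 + 0.0765143 = 9.48651 m along the plane.
Vertically, h_p = y_p·sinθ = 9.48651 × 0.965926 = 9.16327 m.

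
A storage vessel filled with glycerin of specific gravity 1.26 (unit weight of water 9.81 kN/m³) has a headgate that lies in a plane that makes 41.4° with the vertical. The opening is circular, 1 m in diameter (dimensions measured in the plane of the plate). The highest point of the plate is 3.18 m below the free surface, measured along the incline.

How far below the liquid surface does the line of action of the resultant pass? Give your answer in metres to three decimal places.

γ = 1.26 × 9.81 = 12.3606 kN/m³.
The plate makes 41.4° with the vertical, i.e. θ = 90° − 41.4° = 48.6° to the horizontal. Measuring y along the incline from the free-surface line, vertical depth h = y·sinθ with sinθ = 0.750111.
The centroid is at the centre, 0.5 m below the top of the plate, so y_c = 3.18 + 0.5 = 3.68 m and h_c = 3.68 × 0.750111 = 2.76041 m.
A = π(0.5)² = 0.785398 m².
Resultant F = γ·h_c·A = 12.3606 × 2.76041 × 0.785398 = 26.798 kN.
I_c = πr⁴/4 = π × 0.5⁴/4 = 0.0490874 m⁴.
Centre of pressure: y_p = y_c + I_c/(y_c·A) = 3.68 + 0.0490874/(3.68 × 0.785398) = 3.68 + 0.0169837 = 3.69698 m along the plane.
Vertically, h_p = y_p·sinθ = 3.69698 × 0.750111 = 2.77315 m.

h_p = 2.773 m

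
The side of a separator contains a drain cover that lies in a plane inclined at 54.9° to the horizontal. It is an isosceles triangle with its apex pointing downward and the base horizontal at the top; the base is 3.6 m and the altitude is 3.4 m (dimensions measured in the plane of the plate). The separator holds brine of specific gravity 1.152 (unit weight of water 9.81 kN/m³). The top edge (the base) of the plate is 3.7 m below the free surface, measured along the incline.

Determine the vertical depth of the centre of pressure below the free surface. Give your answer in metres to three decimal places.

h_p = 4.063 m

γ = 1.152 × 9.81 = 11.30112 kN/m³.
Let θ = 54.9° be the plate's angle to the horizontal; measure y along the incline from where the plane meets the free surface. Vertical depth h = y·sinθ with sinθ = 0.818150.
With the apex down, the centroid sits h/3 = 3.4/3 = 1.13333 m below the base (the top edge), so y_c = 3.7 + 1.13333 = 4.83333 m and h_c = 4.83333 × 0.818150 = 3.95439 m.
A = ½ × 3.6 × 3.4 = 6.12 m².
Resultant F = γ·h_c·A = 11.30112 × 3.95439 × 6.12 = 273.497 kN.
I_c = b·h³/36 = 3.6 × 3.4³/36 = 3.9304 m⁴.
Centre of pressure: y_p = y_c + I_c/(y_c·A) = 4.83333 + 3.9304/(4.83333 × 6.12) = 4.83333 + 0.132874 = 4.9662 m along the plane.
Vertically, h_p = y_p·sinθ = 4.9662 × 0.818150 = 4.0631 m.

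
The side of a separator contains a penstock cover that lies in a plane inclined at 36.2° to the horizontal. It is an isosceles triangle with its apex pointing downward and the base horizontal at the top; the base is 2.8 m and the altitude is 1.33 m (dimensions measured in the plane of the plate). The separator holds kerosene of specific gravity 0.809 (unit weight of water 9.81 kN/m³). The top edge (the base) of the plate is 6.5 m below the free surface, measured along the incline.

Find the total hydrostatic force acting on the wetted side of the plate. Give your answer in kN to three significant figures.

γ = 0.809 × 9.81 = 7.93629 kN/m³.
Let θ = 36.2° be the plate's angle to the horizontal; measure y along the incline from where the plane meets the free surface. Vertical depth h = y·sinθ with sinθ = 0.590606.
With the apex down, the centroid sits h/3 = 1.33/3 = 0.443333 m below the base (the top edge), so y_c = 6.5 + 0.443333 = 6.94333 m and h_c = 6.94333 × 0.590606 = 4.10077 m.
A = ½ × 2.8 × 1.33 = 1.862 m².
Resultant F = γ·h_c·A = 7.93629 × 4.10077 × 1.862 = 60.5986 kN.

F ≈ 60.6 kN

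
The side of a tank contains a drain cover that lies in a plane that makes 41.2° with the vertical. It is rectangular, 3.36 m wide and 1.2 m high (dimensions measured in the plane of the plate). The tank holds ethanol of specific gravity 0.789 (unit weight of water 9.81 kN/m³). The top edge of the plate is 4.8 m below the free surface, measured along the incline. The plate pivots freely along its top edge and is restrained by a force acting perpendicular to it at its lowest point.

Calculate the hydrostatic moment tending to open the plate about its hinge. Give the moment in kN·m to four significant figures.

M ≈ 78.90 kN·m

γ = 0.789 × 9.81 = 7.74009 kN/m³.
The plate makes 41.2° with the vertical, i.e. θ = 90° − 41.2° = 48.8° to the horizontal. Measuring y along the incline from the free-surface line, vertical depth h = y·sinθ with sinθ = 0.752415.
The centroid lies 1.2/2 = 0.6 m below the top edge, so y_c = 4.8 + 0.6 = 5.4 m and h_c = 5.4 × 0.752415 = 4.06304 m.
A = 3.36 × 1.2 = 4.032 m².
Resultant F = γ·h_c·A = 7.74009 × 4.06304 × 4.032 = 126.8 kN.
I_c = b·h³/12 = 3.36 × 1.2³/12 = 0.48384 m⁴.
Centre of pressure: y_p = y_c + I_c/(y_c·A) = 5.4 + 0.48384/(5.4 × 4.032) = 5.4 + 0.0222222 = 5.42222 m along the plane.
The resultant acts 0.6 + 0.0222222 = 0.622222 m (along the plate) below the hinge at the top edge, so the moment about the hinge is M = F × 0.622222 = 126.8 × 0.622222 = 78.8977 kN·m.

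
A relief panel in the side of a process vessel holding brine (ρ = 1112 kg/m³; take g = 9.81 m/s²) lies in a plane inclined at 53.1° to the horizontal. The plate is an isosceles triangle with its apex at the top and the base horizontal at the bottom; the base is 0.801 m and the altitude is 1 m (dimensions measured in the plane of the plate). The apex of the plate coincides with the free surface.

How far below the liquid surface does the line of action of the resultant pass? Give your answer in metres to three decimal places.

γ = ρg = 1112 × 9.81 / 1000 = 10.90872 kN/m³.
Let θ = 53.1° be the plate's angle to the horizontal; measure y along the incline from where the plane meets the free surface. Vertical depth h = y·sinθ with sinθ = 0.799685.
With the apex up, the centroid sits 2h/3 = 2 × 1/3 = 0.666667 m below the apex, so y_c = 0.666667 m and h_c = 0.666667 × 0.799685 = 0.533124 m.
A = ½ × 0.801 × 1 = 0.4005 m².
Resultant F = γ·h_c·A = 10.90872 × 0.533124 × 0.4005 = 2.32919 kN.
I_c = b·h³/36 = 0.801 × 1³/36 = 0.02225 m⁴.
Centre of pressure: y_p = y_c + I_c/(y_c·A) = 0.666667 + 0.02225/(0.666667 × 0.4005) = 0.666667 + 0.0833333 = 0.75 m along the plane.
Vertically, h_p = y_p·sinθ = 0.75 × 0.799685 = 0.599764 m.

h_p = 0.600 m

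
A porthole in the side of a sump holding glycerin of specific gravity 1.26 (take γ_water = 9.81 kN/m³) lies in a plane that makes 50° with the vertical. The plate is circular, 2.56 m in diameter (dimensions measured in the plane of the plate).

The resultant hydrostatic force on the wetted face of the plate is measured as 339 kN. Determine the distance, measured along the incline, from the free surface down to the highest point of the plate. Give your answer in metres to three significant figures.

γ = 1.26 × 9.81 = 12.3606 kN/m³.
A = π(1.28)² = 5.14719 m².
From F = γ·h_c·A, the centroid depth is h_c = 339/(12.3606 × 5.14719) = 5.32832 m.
The plate makes 50° with the vertical, i.e. θ = 90° − 50° = 40° to the horizontal. Measuring y along the incline from the free-surface line, vertical depth h = y·sinθ with sinθ = 0.642788.
Along the incline, y_c = h_c/sinθ = 5.32832/0.642788 = 8.28939 m.
The centroid is at the centre, 1.28 m below the top of the plate, so the highest point sits at y_top = 8.28939 − 1.28 = 7.00939 m along the incline.

y_top ≈ 7.01 m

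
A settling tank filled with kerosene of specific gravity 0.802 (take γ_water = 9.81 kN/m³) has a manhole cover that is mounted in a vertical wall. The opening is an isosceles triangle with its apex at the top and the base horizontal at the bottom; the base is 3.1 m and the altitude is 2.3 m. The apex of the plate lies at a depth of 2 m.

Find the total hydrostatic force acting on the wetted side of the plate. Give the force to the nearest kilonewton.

γ = 0.802 × 9.81 = 7.86762 kN/m³.
With the apex up, the centroid sits 2h/3 = 2 × 2.3/3 = 1.53333 m below the apex, so the centroid depth is h_c = 2 + 1.53333 = 3.53333 m.
A = ½ × 3.1 × 2.3 = 3.565 m².
Resultant F = γ·h_c·A = 7.86762 × 3.53333 × 3.565 = 99.1031 kN.

F ≈ 99 kN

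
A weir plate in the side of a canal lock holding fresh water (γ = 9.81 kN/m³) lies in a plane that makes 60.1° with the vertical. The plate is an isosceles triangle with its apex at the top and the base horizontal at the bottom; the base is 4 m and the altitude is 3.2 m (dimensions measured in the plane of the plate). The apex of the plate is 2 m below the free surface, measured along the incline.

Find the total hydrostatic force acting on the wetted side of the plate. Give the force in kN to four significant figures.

γ = 9.81 kN/m³.
The plate makes 60.1° with the vertical, i.e. θ = 90° − 60.1° = 29.9° to the horizontal. Measuring y along the incline from the free-surface line, vertical depth h = y·sinθ with sinθ = 0.498488.
With the apex up, the centroid sits 2h/3 = 2 × 3.2/3 = 2.13333 m below the apex, so y_c = 2 + 2.13333 = 4.13333 m and h_c = 4.13333 × 0.498488 = 2.06042 m.
A = ½ × 4 × 3.2 = 6.4 m².
Resultant F = γ·h_c·A = 9.81 × 2.06042 × 6.4 = 129.361 kN.

F ≈ 129.4 kN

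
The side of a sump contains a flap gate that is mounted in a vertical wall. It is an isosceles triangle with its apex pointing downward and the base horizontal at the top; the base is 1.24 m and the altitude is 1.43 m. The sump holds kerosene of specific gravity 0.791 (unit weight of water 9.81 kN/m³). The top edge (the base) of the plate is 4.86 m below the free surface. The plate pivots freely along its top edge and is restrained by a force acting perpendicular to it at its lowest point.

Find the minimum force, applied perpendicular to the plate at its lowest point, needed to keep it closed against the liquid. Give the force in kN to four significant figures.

P ≈ 12.78 kN

γ = 0.791 × 9.81 = 7.75971 kN/m³.
With the apex down, the centroid sits h/3 = 1.43/3 = 0.476667 m below the base (the top edge), so the centroid depth is h_c = 4.86 + 0.476667 = 5.33667 m.
A = ½ × 1.24 × 1.43 = 0.8866 m².
Resultant F = γ·h_c·A = 7.75971 × 5.33667 × 0.8866 = 36.715 kN.
I_c = b·h³/36 = 1.24 × 1.43³/36 = 0.100723 m⁴.
Centre of pressure: y_p = y_c + I_c/(y_c·A) = 5.33667 + 0.100723/(5.33667 × 0.8866) = 5.33667 + 0.0212878 = 5.35796 m along the plane.
The resultant acts 0.476667 + 0.0212878 = 0.497955 m (along the plate) below the hinge at the top edge, so the moment about the hinge is M = F × 0.497955 = 36.715 × 0.497955 = 18.2824 kN·m.
A normal force at the bottom, 1.43 m from the hinge, must supply this moment: P = 18.2824/1.43 = 12.7849 kN.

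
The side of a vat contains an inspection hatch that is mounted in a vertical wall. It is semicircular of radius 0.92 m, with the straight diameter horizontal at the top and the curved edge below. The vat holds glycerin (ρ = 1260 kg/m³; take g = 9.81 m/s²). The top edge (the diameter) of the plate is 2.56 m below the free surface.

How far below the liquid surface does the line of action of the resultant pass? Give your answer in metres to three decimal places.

h_p = 2.971 m

γ = ρg = 1260 × 9.81 / 1000 = 12.3606 kN/m³.
The centroid of a semicircle lies 4r/(3π) = 0.39046 m from the diameter, here below the top edge, so the centroid depth is h_c = 2.56 + 0.39046 = 2.95046 m.
A = πr²/2 = π × 0.92²/2 = 1.32952 m².
Resultant F = γ·h_c·A = 12.3606 × 2.95046 × 1.32952 = 48.4869 kN.
I_c = (π/8 − 8/(9π))·r⁴ = 0.109757 × 0.92⁴ = 0.0786291 m⁴.
Centre of pressure: y_p = y_c + I_c/(y_c·A) = 2.95046 + 0.0786291/(2.95046 × 1.32952) = 2.95046 + 0.0200447 = 2.9705 m along the plane.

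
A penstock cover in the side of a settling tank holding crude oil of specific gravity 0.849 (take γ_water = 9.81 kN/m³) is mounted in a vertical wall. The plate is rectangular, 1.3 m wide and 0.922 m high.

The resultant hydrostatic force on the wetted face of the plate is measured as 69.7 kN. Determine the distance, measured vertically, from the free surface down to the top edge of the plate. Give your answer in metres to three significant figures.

d_top ≈ 6.52 m

γ = 0.849 × 9.81 = 8.32869 kN/m³.
A = 1.3 × 0.922 = 1.1986 m².
From F = γ·h_c·A, the centroid depth is h_c = 69.7/(8.32869 × 1.1986) = 6.98203 m.
The centroid lies 0.922/2 = 0.461 m below the top edge, so the top edge sits at h_top = 6.98203 − 0.461 = 6.52103 m below the surface.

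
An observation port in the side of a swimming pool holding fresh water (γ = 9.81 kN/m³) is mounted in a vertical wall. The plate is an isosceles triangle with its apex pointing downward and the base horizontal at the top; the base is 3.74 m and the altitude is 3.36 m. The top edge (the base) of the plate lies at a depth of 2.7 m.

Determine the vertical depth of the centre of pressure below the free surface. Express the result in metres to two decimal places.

γ = 9.81 kN/m³.
With the apex down, the centroid sits h/3 = 3.36/3 = 1.12 m below the base (the top edge), so the centroid depth is h_c = 2.7 + 1.12 = 3.82 m.
A = ½ × 3.74 × 3.36 = 6.2832 m².
Resultant F = γ·h_c·A = 9.81 × 3.82 × 6.2832 = 235.458 kN.
I_c = b·h³/36 = 3.74 × 3.36³/36 = 3.94082 m⁴.
Centre of pressure: y_p = y_c + I_c/(y_c·A) = 3.82 + 3.94082/(3.82 × 6.2832) = 3.82 + 0.164188 = 3.98419 m along the plane.

h_p = 3.98 m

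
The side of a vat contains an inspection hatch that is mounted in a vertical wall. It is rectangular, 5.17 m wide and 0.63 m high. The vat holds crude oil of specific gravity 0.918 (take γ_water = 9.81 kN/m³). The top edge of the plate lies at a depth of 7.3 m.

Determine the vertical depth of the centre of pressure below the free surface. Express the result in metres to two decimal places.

γ = 0.918 × 9.81 = 9.00558 kN/m³.
The centroid lies 0.63/2 = 0.315 m below the top edge, so the centroid depth is h_c = 7.3 + 0.315 = 7.615 m.
A = 5.17 × 0.63 = 3.2571 m².
Resultant F = γ·h_c·A = 9.00558 × 7.615 × 3.2571 = 223.364 kN.
I_c = b·h³/12 = 5.17 × 0.63³/12 = 0.107729 m⁴.
Centre of pressure: y_p = y_c + I_c/(y_c·A) = 7.615 + 0.107729/(7.615 × 3.2571) = 7.615 + 0.00434342 = 7.61934 m along the plane.

h_p = 7.62 m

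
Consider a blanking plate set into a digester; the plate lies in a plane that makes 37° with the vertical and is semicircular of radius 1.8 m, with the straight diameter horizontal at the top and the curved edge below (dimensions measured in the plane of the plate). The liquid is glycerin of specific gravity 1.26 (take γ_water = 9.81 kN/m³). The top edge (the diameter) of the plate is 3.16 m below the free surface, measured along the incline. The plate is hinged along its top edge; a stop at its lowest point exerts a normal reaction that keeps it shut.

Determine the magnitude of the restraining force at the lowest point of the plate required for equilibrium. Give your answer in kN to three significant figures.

P ≈ 90.0 kN

γ = 1.26 × 9.81 = 12.3606 kN/m³.
The plate makes 37° with the vertical, i.e. θ = 90° − 37° = 53° to the horizontal. Measuring y along the incline from the free-surface line, vertical depth h = y·sinθ with sinθ = 0.798636.
The centroid of a semicircle lies 4r/(3π) = 0.763944 m from the diameter, here below the top edge, so y_c = 3.16 + 0.763944 = 3.92394 m and h_c = 3.92394 × 0.798636 = 3.1338 m.
A = πr²/2 = π × 1.8²/2 = 5.08938 m².
Resultant F = γ·h_c·A = 12.3606 × 3.1338 × 5.08938 = 197.14 kN.
I_c = (π/8 − 8/(9π))·r⁴ = 0.109757 × 1.8⁴ = 1.15219 m⁴.
Centre of pressure: y_p = y_c + I_c/(y_c·A) = 3.92394 + 1.15219/(3.92394 × 5.08938) = 3.92394 + 0.0576948 = 3.98163 m along the plane.
The resultant acts 0.763944 + 0.0576948 = 0.821639 m (along the plate) below the hinge at the top edge, so the moment about the hinge is M = F × 0.821639 = 197.14 × 0.821639 = 161.978 kN·m.
A normal force at the bottom, 1.8 m from the hinge, must supply this moment: P = 161.978/1.8 = 89.9878 kN.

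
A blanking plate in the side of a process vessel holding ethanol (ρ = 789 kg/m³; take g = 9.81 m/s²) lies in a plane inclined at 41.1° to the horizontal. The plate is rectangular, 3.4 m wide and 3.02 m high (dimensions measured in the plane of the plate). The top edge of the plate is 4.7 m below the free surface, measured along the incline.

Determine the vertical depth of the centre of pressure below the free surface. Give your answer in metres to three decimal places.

γ = ρg = 789 × 9.81 / 1000 = 7.74009 kN/m³.
Let θ = 41.1° be the plate's angle to the horizontal; measure y along the incline from where the plane meets the free surface. Vertical depth h = y·sinθ with sinθ = 0.657375.
The centroid lies 3.02/2 = 1.51 m below the top edge, so y_c = 4.7 + 1.51 = 6.21 m and h_c = 6.21 × 0.657375 = 4.0823 m.
A = 3.4 × 3.02 = 10.268 m².
Resultant F = γ·h_c·A = 7.74009 × 4.0823 × 10.268 = 324.442 kN.
I_c = b·h³/12 = 3.4 × 3.02³/12 = 7.80402 m⁴.
Centre of pressure: y_p = y_c + I_c/(y_c·A) = 6.21 + 7.80402/(6.21 × 10.268) = 6.21 + 0.122389 = 6.33239 m along the plane.
Vertically, h_p = y_p·sinθ = 6.33239 × 0.657375 = 4.16275 m.

h_p = 4.163 m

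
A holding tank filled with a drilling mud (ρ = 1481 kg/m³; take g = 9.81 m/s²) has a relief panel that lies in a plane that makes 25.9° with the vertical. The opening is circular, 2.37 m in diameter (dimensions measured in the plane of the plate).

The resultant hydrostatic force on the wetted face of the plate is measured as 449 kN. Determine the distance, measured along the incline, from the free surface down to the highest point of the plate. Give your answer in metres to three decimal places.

γ = ρg = 1481 × 9.81 / 1000 = 14.52861 kN/m³.
A = π(1.185)² = 4.4115 m².
From F = γ·h_c·A, the centroid depth is h_c = 449/(14.52861 × 4.4115) = 7.00545 m.
The plate makes 25.9° with the vertical, i.e. θ = 90° − 25.9° = 64.1° to the horizontal. Measuring y along the incline from the free-surface line, vertical depth h = y·sinθ with sinθ = 0.899558.
Along the incline, y_c = h_c/sinθ = 7.00545/0.899558 = 7.78766 m.
The centroid is at the centre, 1.185 m below the top of the plate, so the highest point sits at y_top = 7.78766 − 1.185 = 6.60266 m along the incline.

y_top ≈ 6.603 m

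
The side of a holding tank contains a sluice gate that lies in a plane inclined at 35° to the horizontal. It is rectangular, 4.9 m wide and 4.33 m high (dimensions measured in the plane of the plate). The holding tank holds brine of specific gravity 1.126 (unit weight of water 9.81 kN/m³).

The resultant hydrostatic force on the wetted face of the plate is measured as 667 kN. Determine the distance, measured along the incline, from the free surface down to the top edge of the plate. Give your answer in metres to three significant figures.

y_top ≈ 2.80 m

γ = 1.126 × 9.81 = 11.04606 kN/m³.
A = 4.9 × 4.33 = 21.217 m².
From F = γ·h_c·A, the centroid depth is h_c = 667/(11.04606 × 21.217) = 2.846 m.
Let θ = 35° be the plate's angle to the horizontal; measure y along the incline from where the plane meets the free surface. Vertical depth h = y·sinθ with sinθ = 0.573576.
Along the incline, y_c = h_c/sinθ = 2.846/0.573576 = 4.96185 m.
The centroid lies 4.33/2 = 2.165 m below the top edge, so the top edge sits at y_top = 4.96185 − 2.165 = 2.79685 m along the incline.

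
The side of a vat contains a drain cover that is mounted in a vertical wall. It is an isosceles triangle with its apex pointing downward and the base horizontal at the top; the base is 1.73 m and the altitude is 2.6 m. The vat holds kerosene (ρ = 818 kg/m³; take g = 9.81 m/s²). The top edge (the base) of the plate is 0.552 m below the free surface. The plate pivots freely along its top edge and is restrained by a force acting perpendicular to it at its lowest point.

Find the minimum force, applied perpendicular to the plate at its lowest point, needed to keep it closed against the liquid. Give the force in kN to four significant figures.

γ = ρg = 818 × 9.81 / 1000 = 8.02458 kN/m³.
With the apex down, the centroid sits h/3 = 2.6/3 = 0.866667 m below the base (the top edge), so the centroid depth is h_c = 0.552 + 0.866667 = 1.41867 m.
A = ½ × 1.73 × 2.6 = 2.249 m².
Resultant F = γ·h_c·A = 8.02458 × 1.41867 × 2.249 = 25.6031 kN.
I_c = b·h³/36 = 1.73 × 2.6³/36 = 0.844624 m⁴.
Centre of pressure: y_p = y_c + I_c/(y_c·A) = 1.41867 + 0.844624/(1.41867 × 2.249) = 1.41867 + 0.264724 = 1.68339 m along the plane.
The resultant acts 0.866667 + 0.264724 = 1.13139 m (along the plate) below the hinge at the top edge, so the moment about the hinge is M = F × 1.13139 = 25.6031 × 1.13139 = 28.9671 kN·m.
A normal force at the bottom, 2.6 m from the hinge, must supply this moment: P = 28.9671/2.6 = 11.1412 kN.

P ≈ 11.14 kN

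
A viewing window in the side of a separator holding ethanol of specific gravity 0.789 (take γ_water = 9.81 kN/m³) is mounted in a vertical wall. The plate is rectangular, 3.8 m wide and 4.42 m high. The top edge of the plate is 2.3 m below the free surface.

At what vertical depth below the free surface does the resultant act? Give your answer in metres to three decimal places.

γ = 0.789 × 9.81 = 7.74009 kN/m³.
The centroid lies 4.42/2 = 2.21 m below the top edge, so the centroid depth is h_c = 2.3 + 2.21 = 4.51 m.
A = 3.8 × 4.42 = 16.796 m².
Resultant F = γ·h_c·A = 7.74009 × 4.51 × 16.796 = 586.312 kN.
I_c = b·h³/12 = 3.8 × 4.42³/12 = 27.3444 m⁴.
Centre of pressure: y_p = y_c + I_c/(y_c·A) = 4.51 + 27.3444/(4.51 × 16.796) = 4.51 + 0.360982 = 4.87098 m along the plane.

h_p = 4.871 m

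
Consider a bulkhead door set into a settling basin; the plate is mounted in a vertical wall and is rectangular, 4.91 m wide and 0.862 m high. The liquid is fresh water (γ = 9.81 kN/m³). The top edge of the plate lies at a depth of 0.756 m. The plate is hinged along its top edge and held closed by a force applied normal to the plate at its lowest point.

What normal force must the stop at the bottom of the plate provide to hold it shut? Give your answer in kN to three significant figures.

γ = 9.81 kN/m³.
The centroid lies 0.862/2 = 0.431 m below the top edge, so the centroid depth is h_c = 0.756 + 0.431 = 1.187 m.
A = 4.91 × 0.862 = 4.23242 m².
Resultant F = γ·h_c·A = 9.81 × 1.187 × 4.23242 = 49.2843 kN.
I_c = b·h³/12 = 4.91 × 0.862³/12 = 0.262073 m⁴.
Centre of pressure: y_p = y_c + I_c/(y_c·A) = 1.187 + 0.262073/(1.187 × 4.23242) = 1.187 + 0.0521654 = 1.23917 m along the plane.
The resultant acts 0.431 + 0.0521654 = 0.483165 m (along the plate) below the hinge at the top edge, so the moment about the hinge is M = F × 0.483165 = 49.2843 × 0.483165 = 23.8124 kN·m.
A normal force at the bottom, 0.862 m from the hinge, must supply this moment: P = 23.8124/0.862 = 27.6246 kN.

P ≈ 27.6 kN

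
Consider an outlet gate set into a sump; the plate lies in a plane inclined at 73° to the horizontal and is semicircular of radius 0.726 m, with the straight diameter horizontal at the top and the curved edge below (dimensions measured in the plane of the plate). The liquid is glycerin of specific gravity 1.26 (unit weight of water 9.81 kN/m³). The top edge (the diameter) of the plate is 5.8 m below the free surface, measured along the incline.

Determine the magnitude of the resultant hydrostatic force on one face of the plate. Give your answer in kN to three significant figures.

F ≈ 59.8 kN

γ = 1.26 × 9.81 = 12.3606 kN/m³.
Let θ = 73° be the plate's angle to the horizontal; measure y along the incline from where the plane meets the free surface. Vertical depth h = y·sinθ with sinθ = 0.956305.
The centroid of a semicircle lies 4r/(3π) = 0.308124 m from the diameter, here below the top edge, so y_c = 5.8 + 0.308124 = 6.10812 m and h_c = 6.10812 × 0.956305 = 5.84123 m.
A = πr²/2 = π × 0.726²/2 = 0.827929 m².
Resultant F = γ·h_c·A = 12.3606 × 5.84123 × 0.827929 = 59.7774 kN.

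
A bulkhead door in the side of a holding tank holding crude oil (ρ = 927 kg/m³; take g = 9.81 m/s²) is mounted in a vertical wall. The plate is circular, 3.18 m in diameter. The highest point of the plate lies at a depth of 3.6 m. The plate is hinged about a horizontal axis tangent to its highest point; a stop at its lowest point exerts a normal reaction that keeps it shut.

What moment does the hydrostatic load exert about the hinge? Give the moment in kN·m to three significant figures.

M ≈ 642 kN·m

γ = ρg = 927 × 9.81 / 1000 = 9.09387 kN/m³.
The centroid is at the centre, 1.59 m below the top of the plate, so the centroid depth is h_c = 3.6 + 1.59 = 5.19 m.
A = π(1.59)² = 7.94226 m².
Resultant F = γ·h_c·A = 9.09387 × 5.19 × 7.94226 = 374.852 kN.
I_c = πr⁴/4 = π × 1.59⁴/4 = 5.01971 m⁴.
Centre of pressure: y_p = y_c + I_c/(y_c·A) = 5.19 + 5.01971/(5.19 × 7.94226) = 5.19 + 0.121778 = 5.31178 m along the plane.
The resultant acts 1.59 + 0.121778 = 1.71178 m (along the plate) below the hinge at the top edge, so the moment about the hinge is M = F × 1.71178 = 374.852 × 1.71178 = 641.664 kN·m.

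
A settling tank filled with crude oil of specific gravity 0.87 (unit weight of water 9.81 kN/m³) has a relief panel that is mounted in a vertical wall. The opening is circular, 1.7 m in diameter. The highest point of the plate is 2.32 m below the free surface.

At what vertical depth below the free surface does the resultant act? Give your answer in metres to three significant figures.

γ = 0.87 × 9.81 = 8.5347 kN/m³.
The centroid is at the centre, 0.85 m below the top of the plate, so the centroid depth is h_c = 2.32 + 0.85 = 3.17 m.
A = π(0.85)² = 2.2698 m².
Resultant F = γ·h_c·A = 8.5347 × 3.17 × 2.2698 = 61.4094 kN.
I_c = πr⁴/4 = π × 0.85⁴/4 = 0.409983 m⁴.
Centre of pressure: y_p = y_c + I_c/(y_c·A) = 3.17 + 0.409983/(3.17 × 2.2698) = 3.17 + 0.0569795 = 3.22698 m along the plane.

h_p = 3.23 m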